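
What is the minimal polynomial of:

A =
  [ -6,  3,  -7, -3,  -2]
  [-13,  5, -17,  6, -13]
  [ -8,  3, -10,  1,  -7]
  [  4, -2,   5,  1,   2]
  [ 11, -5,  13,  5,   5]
x^3 + 3*x^2 + 3*x + 1

The characteristic polynomial is χ_A(x) = (x + 1)^5, so the eigenvalues are known. The minimal polynomial is
  m_A(x) = Π_λ (x − λ)^{k_λ}
where k_λ is the size of the *largest* Jordan block for λ (equivalently, the smallest k with (A − λI)^k v = 0 for every generalised eigenvector v of λ).

  λ = -1: largest Jordan block has size 3, contributing (x + 1)^3

So m_A(x) = (x + 1)^3 = x^3 + 3*x^2 + 3*x + 1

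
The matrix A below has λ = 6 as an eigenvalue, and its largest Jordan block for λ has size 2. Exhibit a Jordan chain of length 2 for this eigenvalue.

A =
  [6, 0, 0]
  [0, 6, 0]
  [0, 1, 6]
A Jordan chain for λ = 6 of length 2:
v_1 = (0, 0, 1)ᵀ
v_2 = (0, 1, 0)ᵀ

Let N = A − (6)·I. We want v_2 with N^2 v_2 = 0 but N^1 v_2 ≠ 0; then v_{j-1} := N · v_j for j = 2, …, 2.

Pick v_2 = (0, 1, 0)ᵀ.
Then v_1 = N · v_2 = (0, 0, 1)ᵀ.

Sanity check: (A − (6)·I) v_1 = (0, 0, 0)ᵀ = 0. ✓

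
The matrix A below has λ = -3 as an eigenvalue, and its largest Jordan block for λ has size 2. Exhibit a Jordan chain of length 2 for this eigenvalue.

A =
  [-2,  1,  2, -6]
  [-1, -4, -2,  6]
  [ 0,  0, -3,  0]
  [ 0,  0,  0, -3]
A Jordan chain for λ = -3 of length 2:
v_1 = (1, -1, 0, 0)ᵀ
v_2 = (1, 0, 0, 0)ᵀ

Let N = A − (-3)·I. We want v_2 with N^2 v_2 = 0 but N^1 v_2 ≠ 0; then v_{j-1} := N · v_j for j = 2, …, 2.

Pick v_2 = (1, 0, 0, 0)ᵀ.
Then v_1 = N · v_2 = (1, -1, 0, 0)ᵀ.

Sanity check: (A − (-3)·I) v_1 = (0, 0, 0, 0)ᵀ = 0. ✓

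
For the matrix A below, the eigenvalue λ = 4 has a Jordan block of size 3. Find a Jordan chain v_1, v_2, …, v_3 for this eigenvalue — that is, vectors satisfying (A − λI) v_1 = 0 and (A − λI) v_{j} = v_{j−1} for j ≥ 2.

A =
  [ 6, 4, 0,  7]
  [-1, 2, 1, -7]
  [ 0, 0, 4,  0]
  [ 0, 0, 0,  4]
A Jordan chain for λ = 4 of length 3:
v_1 = (4, -2, 0, 0)ᵀ
v_2 = (0, 1, 0, 0)ᵀ
v_3 = (0, 0, 1, 0)ᵀ

Let N = A − (4)·I. We want v_3 with N^3 v_3 = 0 but N^2 v_3 ≠ 0; then v_{j-1} := N · v_j for j = 3, …, 2.

Pick v_3 = (0, 0, 1, 0)ᵀ.
Then v_2 = N · v_3 = (0, 1, 0, 0)ᵀ.
Then v_1 = N · v_2 = (4, -2, 0, 0)ᵀ.

Sanity check: (A − (4)·I) v_1 = (0, 0, 0, 0)ᵀ = 0. ✓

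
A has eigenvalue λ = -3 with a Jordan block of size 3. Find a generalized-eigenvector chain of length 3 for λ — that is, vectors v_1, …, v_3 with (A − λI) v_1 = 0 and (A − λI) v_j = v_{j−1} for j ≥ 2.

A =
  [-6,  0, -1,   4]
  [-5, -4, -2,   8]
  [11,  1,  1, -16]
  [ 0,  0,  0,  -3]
A Jordan chain for λ = -3 of length 3:
v_1 = (-2, -2, 6, 0)ᵀ
v_2 = (-3, -5, 11, 0)ᵀ
v_3 = (1, 0, 0, 0)ᵀ

Let N = A − (-3)·I. We want v_3 with N^3 v_3 = 0 but N^2 v_3 ≠ 0; then v_{j-1} := N · v_j for j = 3, …, 2.

Pick v_3 = (1, 0, 0, 0)ᵀ.
Then v_2 = N · v_3 = (-3, -5, 11, 0)ᵀ.
Then v_1 = N · v_2 = (-2, -2, 6, 0)ᵀ.

Sanity check: (A − (-3)·I) v_1 = (0, 0, 0, 0)ᵀ = 0. ✓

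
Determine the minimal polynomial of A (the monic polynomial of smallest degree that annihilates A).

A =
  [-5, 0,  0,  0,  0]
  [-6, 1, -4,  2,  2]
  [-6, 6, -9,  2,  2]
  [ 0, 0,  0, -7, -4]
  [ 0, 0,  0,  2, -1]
x^2 + 8*x + 15

The characteristic polynomial is χ_A(x) = (x + 3)^2*(x + 5)^3, so the eigenvalues are known. The minimal polynomial is
  m_A(x) = Π_λ (x − λ)^{k_λ}
where k_λ is the size of the *largest* Jordan block for λ (equivalently, the smallest k with (A − λI)^k v = 0 for every generalised eigenvector v of λ).

  λ = -5: largest Jordan block has size 1, contributing (x + 5)
  λ = -3: largest Jordan block has size 1, contributing (x + 3)

So m_A(x) = (x + 3)*(x + 5) = x^2 + 8*x + 15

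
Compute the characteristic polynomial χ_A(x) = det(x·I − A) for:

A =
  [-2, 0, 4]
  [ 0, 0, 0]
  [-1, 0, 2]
x^3

Expanding det(x·I − A) (e.g. by cofactor expansion or by noting that A is similar to its Jordan form J, which has the same characteristic polynomial as A) gives
  χ_A(x) = x^3
which factors as x^3. The eigenvalues (with algebraic multiplicities) are λ = 0 with multiplicity 3.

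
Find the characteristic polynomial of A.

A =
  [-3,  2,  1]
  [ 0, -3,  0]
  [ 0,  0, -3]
x^3 + 9*x^2 + 27*x + 27

Expanding det(x·I − A) (e.g. by cofactor expansion or by noting that A is similar to its Jordan form J, which has the same characteristic polynomial as A) gives
  χ_A(x) = x^3 + 9*x^2 + 27*x + 27
which factors as (x + 3)^3. The eigenvalues (with algebraic multiplicities) are λ = -3 with multiplicity 3.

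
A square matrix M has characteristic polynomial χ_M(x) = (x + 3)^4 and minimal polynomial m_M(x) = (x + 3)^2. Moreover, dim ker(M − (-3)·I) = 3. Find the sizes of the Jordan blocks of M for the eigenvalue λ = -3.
Block sizes for λ = -3: [2, 1, 1]

Step 1 — from the characteristic polynomial, algebraic multiplicity of λ = -3 is 4. From dim ker(M − (-3)·I) = 3, there are exactly 3 Jordan blocks for λ = -3.
Step 2 — from the minimal polynomial, the factor (x + 3)^2 tells us the largest block for λ = -3 has size 2.
Step 3 — with total size 4, 3 blocks, and largest block 2, the block sizes (in nonincreasing order) are [2, 1, 1].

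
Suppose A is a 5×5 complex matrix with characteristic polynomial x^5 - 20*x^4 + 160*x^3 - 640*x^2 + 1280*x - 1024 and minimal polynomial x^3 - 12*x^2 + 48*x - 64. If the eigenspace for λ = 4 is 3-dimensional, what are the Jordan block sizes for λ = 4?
Block sizes for λ = 4: [3, 1, 1]

Step 1 — from the characteristic polynomial, algebraic multiplicity of λ = 4 is 5. From dim ker(A − (4)·I) = 3, there are exactly 3 Jordan blocks for λ = 4.
Step 2 — from the minimal polynomial, the factor (x − 4)^3 tells us the largest block for λ = 4 has size 3.
Step 3 — with total size 5, 3 blocks, and largest block 3, the block sizes (in nonincreasing order) are [3, 1, 1].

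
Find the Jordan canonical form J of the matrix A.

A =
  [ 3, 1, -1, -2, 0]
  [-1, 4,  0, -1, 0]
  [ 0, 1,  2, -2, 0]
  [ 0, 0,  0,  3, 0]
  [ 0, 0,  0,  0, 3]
J_3(3) ⊕ J_1(3) ⊕ J_1(3)

The characteristic polynomial is
  det(x·I − A) = x^5 - 15*x^4 + 90*x^3 - 270*x^2 + 405*x - 243 = (x - 3)^5

Eigenvalues and multiplicities (the geometric multiplicity of λ is n − rank(A − λI), which equals the number of Jordan blocks for λ):
  λ = 3: algebraic multiplicity = 5, geometric multiplicity = 3

Determining the block sizes for each eigenvalue:
  λ = 3: with am = 5 and gm = 3, the partition is not yet determined (e.g. several partitions of 5 into 3 parts exist). Let N = A − (3)·I. Computing rank(N^1) = 2, rank(N^2) = 1, rank(N^3) = 0; the number of blocks of size ≥ j is rank(N^{j−1}) − rank(N^j), giving [3, 1, 1]. So we have 1 block(s) of size 3, 2 block(s) of size 1 → block sizes [3, 1, 1]

Assembling the blocks gives a Jordan form
J =
  [3, 1, 0, 0, 0]
  [0, 3, 1, 0, 0]
  [0, 0, 3, 0, 0]
  [0, 0, 0, 3, 0]
  [0, 0, 0, 0, 3]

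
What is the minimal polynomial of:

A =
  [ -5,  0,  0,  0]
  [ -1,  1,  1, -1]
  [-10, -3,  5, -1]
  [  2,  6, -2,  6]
x^3 - 3*x^2 - 24*x + 80

The characteristic polynomial is χ_A(x) = (x - 4)^3*(x + 5), so the eigenvalues are known. The minimal polynomial is
  m_A(x) = Π_λ (x − λ)^{k_λ}
where k_λ is the size of the *largest* Jordan block for λ (equivalently, the smallest k with (A − λI)^k v = 0 for every generalised eigenvector v of λ).

  λ = -5: largest Jordan block has size 1, contributing (x + 5)
  λ = 4: largest Jordan block has size 2, contributing (x − 4)^2

So m_A(x) = (x - 4)^2*(x + 5) = x^3 - 3*x^2 - 24*x + 80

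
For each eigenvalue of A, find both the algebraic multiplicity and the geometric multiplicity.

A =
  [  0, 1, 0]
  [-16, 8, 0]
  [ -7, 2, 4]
λ = 4: alg = 3, geom = 1

Step 1 — factor the characteristic polynomial to read off the algebraic multiplicities:
  χ_A(x) = (x - 4)^3

Step 2 — compute geometric multiplicities via the rank-nullity identity g(λ) = n − rank(A − λI):
  rank(A − (4)·I) = 2, so dim ker(A − (4)·I) = n − 2 = 1

Summary:
  λ = 4: algebraic multiplicity = 3, geometric multiplicity = 1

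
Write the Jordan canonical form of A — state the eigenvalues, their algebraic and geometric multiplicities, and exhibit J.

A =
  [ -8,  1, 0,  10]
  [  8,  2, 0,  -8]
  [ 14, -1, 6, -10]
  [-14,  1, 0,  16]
J_2(2) ⊕ J_1(6) ⊕ J_1(6)

The characteristic polynomial is
  det(x·I − A) = x^4 - 16*x^3 + 88*x^2 - 192*x + 144 = (x - 6)^2*(x - 2)^2

Eigenvalues and multiplicities (the geometric multiplicity of λ is n − rank(A − λI), which equals the number of Jordan blocks for λ):
  λ = 2: algebraic multiplicity = 2, geometric multiplicity = 1
  λ = 6: algebraic multiplicity = 2, geometric multiplicity = 2

Determining the block sizes for each eigenvalue:
  λ = 2: one block (gm = 1), so the single block has size am = 2 → block sizes [2]
  λ = 6: gm = am = 2, so every block has size 1 → block sizes [1, 1]

Assembling the blocks gives a Jordan form
J =
  [2, 1, 0, 0]
  [0, 2, 0, 0]
  [0, 0, 6, 0]
  [0, 0, 0, 6]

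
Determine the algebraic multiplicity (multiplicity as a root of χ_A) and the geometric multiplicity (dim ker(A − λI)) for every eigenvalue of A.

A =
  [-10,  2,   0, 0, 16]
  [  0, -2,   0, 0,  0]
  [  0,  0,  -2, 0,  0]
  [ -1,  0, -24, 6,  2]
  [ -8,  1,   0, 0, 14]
λ = -2: alg = 3, geom = 2; λ = 6: alg = 2, geom = 1

Step 1 — factor the characteristic polynomial to read off the algebraic multiplicities:
  χ_A(x) = (x - 6)^2*(x + 2)^3

Step 2 — compute geometric multiplicities via the rank-nullity identity g(λ) = n − rank(A − λI):
  rank(A − (-2)·I) = 3, so dim ker(A − (-2)·I) = n − 3 = 2
  rank(A − (6)·I) = 4, so dim ker(A − (6)·I) = n − 4 = 1

Summary:
  λ = -2: algebraic multiplicity = 3, geometric multiplicity = 2
  λ = 6: algebraic multiplicity = 2, geometric multiplicity = 1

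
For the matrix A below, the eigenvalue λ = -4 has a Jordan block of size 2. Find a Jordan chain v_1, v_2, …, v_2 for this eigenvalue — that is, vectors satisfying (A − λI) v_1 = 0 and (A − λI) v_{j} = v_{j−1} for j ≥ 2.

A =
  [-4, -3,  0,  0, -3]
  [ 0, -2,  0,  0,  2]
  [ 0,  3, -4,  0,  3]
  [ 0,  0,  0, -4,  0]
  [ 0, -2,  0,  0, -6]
A Jordan chain for λ = -4 of length 2:
v_1 = (-3, 2, 3, 0, -2)ᵀ
v_2 = (0, 1, 0, 0, 0)ᵀ

Let N = A − (-4)·I. We want v_2 with N^2 v_2 = 0 but N^1 v_2 ≠ 0; then v_{j-1} := N · v_j for j = 2, …, 2.

Pick v_2 = (0, 1, 0, 0, 0)ᵀ.
Then v_1 = N · v_2 = (-3, 2, 3, 0, -2)ᵀ.

Sanity check: (A − (-4)·I) v_1 = (0, 0, 0, 0, 0)ᵀ = 0. ✓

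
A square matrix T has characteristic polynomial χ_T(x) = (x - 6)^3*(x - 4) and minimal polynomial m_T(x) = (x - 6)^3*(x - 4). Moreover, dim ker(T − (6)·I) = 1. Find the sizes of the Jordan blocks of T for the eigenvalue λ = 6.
Block sizes for λ = 6: [3]

Step 1 — from the characteristic polynomial, algebraic multiplicity of λ = 6 is 3. From dim ker(T − (6)·I) = 1, there are exactly 1 Jordan blocks for λ = 6.
Step 2 — from the minimal polynomial, the factor (x − 6)^3 tells us the largest block for λ = 6 has size 3.
Step 3 — with total size 3, 1 blocks, and largest block 3, the block sizes (in nonincreasing order) are [3].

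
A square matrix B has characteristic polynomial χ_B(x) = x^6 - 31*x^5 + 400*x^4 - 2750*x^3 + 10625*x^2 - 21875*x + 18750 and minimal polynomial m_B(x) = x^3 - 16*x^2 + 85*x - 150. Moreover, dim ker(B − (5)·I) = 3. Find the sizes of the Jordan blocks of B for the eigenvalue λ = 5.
Block sizes for λ = 5: [2, 2, 1]

Step 1 — from the characteristic polynomial, algebraic multiplicity of λ = 5 is 5. From dim ker(B − (5)·I) = 3, there are exactly 3 Jordan blocks for λ = 5.
Step 2 — from the minimal polynomial, the factor (x − 5)^2 tells us the largest block for λ = 5 has size 2.
Step 3 — with total size 5, 3 blocks, and largest block 2, the block sizes (in nonincreasing order) are [2, 2, 1].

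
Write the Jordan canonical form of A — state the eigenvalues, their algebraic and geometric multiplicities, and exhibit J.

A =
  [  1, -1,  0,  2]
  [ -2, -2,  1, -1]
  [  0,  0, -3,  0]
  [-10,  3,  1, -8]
J_3(-3) ⊕ J_1(-3)

The characteristic polynomial is
  det(x·I − A) = x^4 + 12*x^3 + 54*x^2 + 108*x + 81 = (x + 3)^4

Eigenvalues and multiplicities (the geometric multiplicity of λ is n − rank(A − λI), which equals the number of Jordan blocks for λ):
  λ = -3: algebraic multiplicity = 4, geometric multiplicity = 2

Determining the block sizes for each eigenvalue:
  λ = -3: with am = 4 and gm = 2, the partition is not yet determined (e.g. several partitions of 4 into 2 parts exist). Let N = A − (-3)·I. Computing rank(N^1) = 2, rank(N^2) = 1, rank(N^3) = 0; the number of blocks of size ≥ j is rank(N^{j−1}) − rank(N^j), giving [2, 1, 1]. So we have 1 block(s) of size 3, 1 block(s) of size 1 → block sizes [3, 1]

Assembling the blocks gives a Jordan form
J =
  [-3,  1,  0,  0]
  [ 0, -3,  1,  0]
  [ 0,  0, -3,  0]
  [ 0,  0,  0, -3]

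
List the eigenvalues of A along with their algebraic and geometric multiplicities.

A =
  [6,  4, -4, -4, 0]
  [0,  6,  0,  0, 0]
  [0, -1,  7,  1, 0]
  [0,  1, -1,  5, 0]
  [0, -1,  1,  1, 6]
λ = 6: alg = 5, geom = 4

Step 1 — factor the characteristic polynomial to read off the algebraic multiplicities:
  χ_A(x) = (x - 6)^5

Step 2 — compute geometric multiplicities via the rank-nullity identity g(λ) = n − rank(A − λI):
  rank(A − (6)·I) = 1, so dim ker(A − (6)·I) = n − 1 = 4

Summary:
  λ = 6: algebraic multiplicity = 5, geometric multiplicity = 4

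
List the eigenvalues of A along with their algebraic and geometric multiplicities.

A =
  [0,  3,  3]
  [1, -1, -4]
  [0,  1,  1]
λ = 0: alg = 3, geom = 1

Step 1 — factor the characteristic polynomial to read off the algebraic multiplicities:
  χ_A(x) = x^3

Step 2 — compute geometric multiplicities via the rank-nullity identity g(λ) = n − rank(A − λI):
  rank(A − (0)·I) = 2, so dim ker(A − (0)·I) = n − 2 = 1

Summary:
  λ = 0: algebraic multiplicity = 3, geometric multiplicity = 1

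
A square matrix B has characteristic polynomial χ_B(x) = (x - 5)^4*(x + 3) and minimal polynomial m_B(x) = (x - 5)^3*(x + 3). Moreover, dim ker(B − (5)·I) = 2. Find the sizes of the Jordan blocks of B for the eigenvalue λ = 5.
Block sizes for λ = 5: [3, 1]

Step 1 — from the characteristic polynomial, algebraic multiplicity of λ = 5 is 4. From dim ker(B − (5)·I) = 2, there are exactly 2 Jordan blocks for λ = 5.
Step 2 — from the minimal polynomial, the factor (x − 5)^3 tells us the largest block for λ = 5 has size 3.
Step 3 — with total size 4, 2 blocks, and largest block 3, the block sizes (in nonincreasing order) are [3, 1].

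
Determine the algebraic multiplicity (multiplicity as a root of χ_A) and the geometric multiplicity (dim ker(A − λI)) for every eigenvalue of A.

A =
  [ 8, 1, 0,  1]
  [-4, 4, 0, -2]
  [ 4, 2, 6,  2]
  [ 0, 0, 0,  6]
λ = 6: alg = 4, geom = 3

Step 1 — factor the characteristic polynomial to read off the algebraic multiplicities:
  χ_A(x) = (x - 6)^4

Step 2 — compute geometric multiplicities via the rank-nullity identity g(λ) = n − rank(A − λI):
  rank(A − (6)·I) = 1, so dim ker(A − (6)·I) = n − 1 = 3

Summary:
  λ = 6: algebraic multiplicity = 4, geometric multiplicity = 3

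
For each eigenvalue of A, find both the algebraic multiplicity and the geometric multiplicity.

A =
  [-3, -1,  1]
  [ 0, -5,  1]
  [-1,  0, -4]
λ = -4: alg = 3, geom = 1

Step 1 — factor the characteristic polynomial to read off the algebraic multiplicities:
  χ_A(x) = (x + 4)^3

Step 2 — compute geometric multiplicities via the rank-nullity identity g(λ) = n − rank(A − λI):
  rank(A − (-4)·I) = 2, so dim ker(A − (-4)·I) = n − 2 = 1

Summary:
  λ = -4: algebraic multiplicity = 3, geometric multiplicity = 1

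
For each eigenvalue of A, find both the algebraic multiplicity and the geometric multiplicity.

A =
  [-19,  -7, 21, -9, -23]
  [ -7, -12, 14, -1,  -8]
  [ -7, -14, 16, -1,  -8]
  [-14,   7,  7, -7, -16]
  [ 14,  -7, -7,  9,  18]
λ = -5: alg = 2, geom = 2; λ = 2: alg = 3, geom = 2

Step 1 — factor the characteristic polynomial to read off the algebraic multiplicities:
  χ_A(x) = (x - 2)^3*(x + 5)^2

Step 2 — compute geometric multiplicities via the rank-nullity identity g(λ) = n − rank(A − λI):
  rank(A − (-5)·I) = 3, so dim ker(A − (-5)·I) = n − 3 = 2
  rank(A − (2)·I) = 3, so dim ker(A − (2)·I) = n − 3 = 2

Summary:
  λ = -5: algebraic multiplicity = 2, geometric multiplicity = 2
  λ = 2: algebraic multiplicity = 3, geometric multiplicity = 2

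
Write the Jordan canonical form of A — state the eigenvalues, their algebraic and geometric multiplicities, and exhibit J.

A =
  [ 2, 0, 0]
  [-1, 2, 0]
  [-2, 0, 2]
J_2(2) ⊕ J_1(2)

The characteristic polynomial is
  det(x·I − A) = x^3 - 6*x^2 + 12*x - 8 = (x - 2)^3

Eigenvalues and multiplicities (the geometric multiplicity of λ is n − rank(A − λI), which equals the number of Jordan blocks for λ):
  λ = 2: algebraic multiplicity = 3, geometric multiplicity = 2

Determining the block sizes for each eigenvalue:
  λ = 2: 2 blocks summing to 3 forces exactly one block of size 2 and the rest size 1 → block sizes [2, 1]

Assembling the blocks gives a Jordan form
J =
  [2, 1, 0]
  [0, 2, 0]
  [0, 0, 2]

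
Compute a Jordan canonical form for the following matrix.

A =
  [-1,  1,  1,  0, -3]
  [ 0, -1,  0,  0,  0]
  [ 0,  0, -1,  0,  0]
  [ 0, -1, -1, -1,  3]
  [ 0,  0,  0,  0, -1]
J_2(-1) ⊕ J_1(-1) ⊕ J_1(-1) ⊕ J_1(-1)

The characteristic polynomial is
  det(x·I − A) = x^5 + 5*x^4 + 10*x^3 + 10*x^2 + 5*x + 1 = (x + 1)^5

Eigenvalues and multiplicities (the geometric multiplicity of λ is n − rank(A − λI), which equals the number of Jordan blocks for λ):
  λ = -1: algebraic multiplicity = 5, geometric multiplicity = 4

Determining the block sizes for each eigenvalue:
  λ = -1: 4 blocks summing to 5 forces exactly one block of size 2 and the rest size 1 → block sizes [2, 1, 1, 1]

Assembling the blocks gives a Jordan form
J =
  [-1,  1,  0,  0,  0]
  [ 0, -1,  0,  0,  0]
  [ 0,  0, -1,  0,  0]
  [ 0,  0,  0, -1,  0]
  [ 0,  0,  0,  0, -1]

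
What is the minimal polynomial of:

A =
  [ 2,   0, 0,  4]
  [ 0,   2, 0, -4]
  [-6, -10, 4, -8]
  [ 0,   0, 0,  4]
x^2 - 6*x + 8

The characteristic polynomial is χ_A(x) = (x - 4)^2*(x - 2)^2, so the eigenvalues are known. The minimal polynomial is
  m_A(x) = Π_λ (x − λ)^{k_λ}
where k_λ is the size of the *largest* Jordan block for λ (equivalently, the smallest k with (A − λI)^k v = 0 for every generalised eigenvector v of λ).

  λ = 2: largest Jordan block has size 1, contributing (x − 2)
  λ = 4: largest Jordan block has size 1, contributing (x − 4)

So m_A(x) = (x - 4)*(x - 2) = x^2 - 6*x + 8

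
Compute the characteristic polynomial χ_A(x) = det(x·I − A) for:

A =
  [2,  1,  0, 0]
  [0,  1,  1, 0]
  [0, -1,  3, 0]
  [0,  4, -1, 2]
x^4 - 8*x^3 + 24*x^2 - 32*x + 16

Expanding det(x·I − A) (e.g. by cofactor expansion or by noting that A is similar to its Jordan form J, which has the same characteristic polynomial as A) gives
  χ_A(x) = x^4 - 8*x^3 + 24*x^2 - 32*x + 16
which factors as (x - 2)^4. The eigenvalues (with algebraic multiplicities) are λ = 2 with multiplicity 4.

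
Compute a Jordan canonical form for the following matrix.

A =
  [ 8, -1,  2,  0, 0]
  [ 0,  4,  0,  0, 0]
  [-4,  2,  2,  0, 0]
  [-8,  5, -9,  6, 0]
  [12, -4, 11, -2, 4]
J_2(4) ⊕ J_1(4) ⊕ J_2(6)

The characteristic polynomial is
  det(x·I − A) = x^5 - 24*x^4 + 228*x^3 - 1072*x^2 + 2496*x - 2304 = (x - 6)^2*(x - 4)^3

Eigenvalues and multiplicities (the geometric multiplicity of λ is n − rank(A − λI), which equals the number of Jordan blocks for λ):
  λ = 4: algebraic multiplicity = 3, geometric multiplicity = 2
  λ = 6: algebraic multiplicity = 2, geometric multiplicity = 1

Determining the block sizes for each eigenvalue:
  λ = 4: 2 blocks summing to 3 forces exactly one block of size 2 and the rest size 1 → block sizes [2, 1]
  λ = 6: one block (gm = 1), so the single block has size am = 2 → block sizes [2]

Assembling the blocks gives a Jordan form
J =
  [4, 1, 0, 0, 0]
  [0, 4, 0, 0, 0]
  [0, 0, 4, 0, 0]
  [0, 0, 0, 6, 1]
  [0, 0, 0, 0, 6]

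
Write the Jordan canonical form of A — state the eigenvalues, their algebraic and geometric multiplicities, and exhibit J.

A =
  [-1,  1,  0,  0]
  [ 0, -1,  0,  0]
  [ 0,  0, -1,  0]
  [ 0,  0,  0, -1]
J_2(-1) ⊕ J_1(-1) ⊕ J_1(-1)

The characteristic polynomial is
  det(x·I − A) = x^4 + 4*x^3 + 6*x^2 + 4*x + 1 = (x + 1)^4

Eigenvalues and multiplicities (the geometric multiplicity of λ is n − rank(A − λI), which equals the number of Jordan blocks for λ):
  λ = -1: algebraic multiplicity = 4, geometric multiplicity = 3

Determining the block sizes for each eigenvalue:
  λ = -1: 3 blocks summing to 4 forces exactly one block of size 2 and the rest size 1 → block sizes [2, 1, 1]

Assembling the blocks gives a Jordan form
J =
  [-1,  1,  0,  0]
  [ 0, -1,  0,  0]
  [ 0,  0, -1,  0]
  [ 0,  0,  0, -1]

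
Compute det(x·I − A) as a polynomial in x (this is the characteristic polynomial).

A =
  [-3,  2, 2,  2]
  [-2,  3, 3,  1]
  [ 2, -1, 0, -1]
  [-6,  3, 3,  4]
x^4 - 4*x^3 + 6*x^2 - 4*x + 1

Expanding det(x·I − A) (e.g. by cofactor expansion or by noting that A is similar to its Jordan form J, which has the same characteristic polynomial as A) gives
  χ_A(x) = x^4 - 4*x^3 + 6*x^2 - 4*x + 1
which factors as (x - 1)^4. The eigenvalues (with algebraic multiplicities) are λ = 1 with multiplicity 4.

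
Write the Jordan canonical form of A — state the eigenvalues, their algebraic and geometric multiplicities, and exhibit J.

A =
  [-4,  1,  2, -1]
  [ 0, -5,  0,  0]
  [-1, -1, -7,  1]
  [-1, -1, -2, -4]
J_2(-5) ⊕ J_1(-5) ⊕ J_1(-5)

The characteristic polynomial is
  det(x·I − A) = x^4 + 20*x^3 + 150*x^2 + 500*x + 625 = (x + 5)^4

Eigenvalues and multiplicities (the geometric multiplicity of λ is n − rank(A − λI), which equals the number of Jordan blocks for λ):
  λ = -5: algebraic multiplicity = 4, geometric multiplicity = 3

Determining the block sizes for each eigenvalue:
  λ = -5: 3 blocks summing to 4 forces exactly one block of size 2 and the rest size 1 → block sizes [2, 1, 1]

Assembling the blocks gives a Jordan form
J =
  [-5,  1,  0,  0]
  [ 0, -5,  0,  0]
  [ 0,  0, -5,  0]
  [ 0,  0,  0, -5]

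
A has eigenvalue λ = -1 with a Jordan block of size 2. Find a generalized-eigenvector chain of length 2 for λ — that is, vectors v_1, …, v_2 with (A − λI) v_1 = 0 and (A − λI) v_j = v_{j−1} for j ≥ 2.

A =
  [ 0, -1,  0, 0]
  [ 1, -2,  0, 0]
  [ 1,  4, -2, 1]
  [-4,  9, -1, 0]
A Jordan chain for λ = -1 of length 2:
v_1 = (1, 1, 1, -4)ᵀ
v_2 = (1, 0, 0, 0)ᵀ

Let N = A − (-1)·I. We want v_2 with N^2 v_2 = 0 but N^1 v_2 ≠ 0; then v_{j-1} := N · v_j for j = 2, …, 2.

Pick v_2 = (1, 0, 0, 0)ᵀ.
Then v_1 = N · v_2 = (1, 1, 1, -4)ᵀ.

Sanity check: (A − (-1)·I) v_1 = (0, 0, 0, 0)ᵀ = 0. ✓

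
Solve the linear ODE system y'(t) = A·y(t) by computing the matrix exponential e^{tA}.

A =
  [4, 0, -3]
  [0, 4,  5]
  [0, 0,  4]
e^{tA} =
  [exp(4*t), 0, -3*t*exp(4*t)]
  [0, exp(4*t), 5*t*exp(4*t)]
  [0, 0, exp(4*t)]

Strategy: write A = P · J · P⁻¹ where J is a Jordan canonical form, so e^{tA} = P · e^{tJ} · P⁻¹, and e^{tJ} can be computed block-by-block.

A has Jordan form
J =
  [4, 1, 0]
  [0, 4, 0]
  [0, 0, 4]
(up to reordering of blocks).

Per-block formulas:
  For a 2×2 Jordan block J_2(4): exp(t · J_2(4)) = e^(4t)·(I + t·N), where N is the 2×2 nilpotent shift.
  For a 1×1 block at λ = 4: exp(t · [4]) = [e^(4t)].

After assembling e^{tJ} and conjugating by P, we get:

e^{tA} =
  [exp(4*t), 0, -3*t*exp(4*t)]
  [0, exp(4*t), 5*t*exp(4*t)]
  [0, 0, exp(4*t)]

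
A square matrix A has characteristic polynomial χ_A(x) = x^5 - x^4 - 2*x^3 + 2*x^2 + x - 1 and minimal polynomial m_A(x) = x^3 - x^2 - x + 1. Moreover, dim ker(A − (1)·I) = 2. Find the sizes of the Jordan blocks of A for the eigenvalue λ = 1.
Block sizes for λ = 1: [2, 1]

Step 1 — from the characteristic polynomial, algebraic multiplicity of λ = 1 is 3. From dim ker(A − (1)·I) = 2, there are exactly 2 Jordan blocks for λ = 1.
Step 2 — from the minimal polynomial, the factor (x − 1)^2 tells us the largest block for λ = 1 has size 2.
Step 3 — with total size 3, 2 blocks, and largest block 2, the block sizes (in nonincreasing order) are [2, 1].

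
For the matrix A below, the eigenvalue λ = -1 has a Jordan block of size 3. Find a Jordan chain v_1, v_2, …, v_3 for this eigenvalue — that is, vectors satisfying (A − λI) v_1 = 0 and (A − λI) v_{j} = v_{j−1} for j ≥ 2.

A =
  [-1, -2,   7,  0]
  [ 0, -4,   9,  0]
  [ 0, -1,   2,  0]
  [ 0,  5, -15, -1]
A Jordan chain for λ = -1 of length 3:
v_1 = (-1, 0, 0, 0)ᵀ
v_2 = (-2, -3, -1, 5)ᵀ
v_3 = (0, 1, 0, 0)ᵀ

Let N = A − (-1)·I. We want v_3 with N^3 v_3 = 0 but N^2 v_3 ≠ 0; then v_{j-1} := N · v_j for j = 3, …, 2.

Pick v_3 = (0, 1, 0, 0)ᵀ.
Then v_2 = N · v_3 = (-2, -3, -1, 5)ᵀ.
Then v_1 = N · v_2 = (-1, 0, 0, 0)ᵀ.

Sanity check: (A − (-1)·I) v_1 = (0, 0, 0, 0)ᵀ = 0. ✓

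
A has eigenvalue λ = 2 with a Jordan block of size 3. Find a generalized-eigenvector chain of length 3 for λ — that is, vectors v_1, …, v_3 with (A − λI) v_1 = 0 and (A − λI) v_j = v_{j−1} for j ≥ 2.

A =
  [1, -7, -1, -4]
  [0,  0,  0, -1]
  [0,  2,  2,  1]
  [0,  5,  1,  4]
A Jordan chain for λ = 2 of length 3:
v_1 = (2, 1, -1, -2)ᵀ
v_2 = (6, 2, -2, -5)ᵀ
v_3 = (1, -1, 0, 0)ᵀ

Let N = A − (2)·I. We want v_3 with N^3 v_3 = 0 but N^2 v_3 ≠ 0; then v_{j-1} := N · v_j for j = 3, …, 2.

Pick v_3 = (1, -1, 0, 0)ᵀ.
Then v_2 = N · v_3 = (6, 2, -2, -5)ᵀ.
Then v_1 = N · v_2 = (2, 1, -1, -2)ᵀ.

Sanity check: (A − (2)·I) v_1 = (0, 0, 0, 0)ᵀ = 0. ✓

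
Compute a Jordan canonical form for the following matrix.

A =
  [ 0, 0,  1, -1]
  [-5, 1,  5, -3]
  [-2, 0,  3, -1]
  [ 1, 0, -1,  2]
J_1(1) ⊕ J_1(1) ⊕ J_2(2)

The characteristic polynomial is
  det(x·I − A) = x^4 - 6*x^3 + 13*x^2 - 12*x + 4 = (x - 2)^2*(x - 1)^2

Eigenvalues and multiplicities (the geometric multiplicity of λ is n − rank(A − λI), which equals the number of Jordan blocks for λ):
  λ = 1: algebraic multiplicity = 2, geometric multiplicity = 2
  λ = 2: algebraic multiplicity = 2, geometric multiplicity = 1

Determining the block sizes for each eigenvalue:
  λ = 1: gm = am = 2, so every block has size 1 → block sizes [1, 1]
  λ = 2: one block (gm = 1), so the single block has size am = 2 → block sizes [2]

Assembling the blocks gives a Jordan form
J =
  [1, 0, 0, 0]
  [0, 1, 0, 0]
  [0, 0, 2, 1]
  [0, 0, 0, 2]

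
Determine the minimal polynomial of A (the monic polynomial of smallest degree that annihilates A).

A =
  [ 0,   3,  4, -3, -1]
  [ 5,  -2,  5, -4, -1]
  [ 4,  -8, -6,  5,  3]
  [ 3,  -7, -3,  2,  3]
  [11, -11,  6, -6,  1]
x^5 + 5*x^4 - 5*x^3 - 25*x^2 + 40*x - 16

The characteristic polynomial is χ_A(x) = (x - 1)^3*(x + 4)^2, so the eigenvalues are known. The minimal polynomial is
  m_A(x) = Π_λ (x − λ)^{k_λ}
where k_λ is the size of the *largest* Jordan block for λ (equivalently, the smallest k with (A − λI)^k v = 0 for every generalised eigenvector v of λ).

  λ = -4: largest Jordan block has size 2, contributing (x + 4)^2
  λ = 1: largest Jordan block has size 3, contributing (x − 1)^3

So m_A(x) = (x - 1)^3*(x + 4)^2 = x^5 + 5*x^4 - 5*x^3 - 25*x^2 + 40*x - 16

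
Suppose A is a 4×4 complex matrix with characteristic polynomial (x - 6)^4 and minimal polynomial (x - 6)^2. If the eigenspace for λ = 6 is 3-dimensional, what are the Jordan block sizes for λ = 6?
Block sizes for λ = 6: [2, 1, 1]

Step 1 — from the characteristic polynomial, algebraic multiplicity of λ = 6 is 4. From dim ker(A − (6)·I) = 3, there are exactly 3 Jordan blocks for λ = 6.
Step 2 — from the minimal polynomial, the factor (x − 6)^2 tells us the largest block for λ = 6 has size 2.
Step 3 — with total size 4, 3 blocks, and largest block 2, the block sizes (in nonincreasing order) are [2, 1, 1].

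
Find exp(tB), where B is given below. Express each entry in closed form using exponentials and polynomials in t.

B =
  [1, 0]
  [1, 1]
e^{tB} =
  [exp(t), 0]
  [t*exp(t), exp(t)]

Strategy: write B = P · J · P⁻¹ where J is a Jordan canonical form, so e^{tB} = P · e^{tJ} · P⁻¹, and e^{tJ} can be computed block-by-block.

B has Jordan form
J =
  [1, 1]
  [0, 1]
(up to reordering of blocks).

Per-block formulas:
  For a 2×2 Jordan block J_2(1): exp(t · J_2(1)) = e^(1t)·(I + t·N), where N is the 2×2 nilpotent shift.

After assembling e^{tJ} and conjugating by P, we get:

e^{tB} =
  [exp(t), 0]
  [t*exp(t), exp(t)]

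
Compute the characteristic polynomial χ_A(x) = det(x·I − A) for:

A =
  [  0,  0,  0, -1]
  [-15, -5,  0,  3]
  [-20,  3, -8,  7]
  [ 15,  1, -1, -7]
x^4 + 20*x^3 + 150*x^2 + 500*x + 625

Expanding det(x·I − A) (e.g. by cofactor expansion or by noting that A is similar to its Jordan form J, which has the same characteristic polynomial as A) gives
  χ_A(x) = x^4 + 20*x^3 + 150*x^2 + 500*x + 625
which factors as (x + 5)^4. The eigenvalues (with algebraic multiplicities) are λ = -5 with multiplicity 4.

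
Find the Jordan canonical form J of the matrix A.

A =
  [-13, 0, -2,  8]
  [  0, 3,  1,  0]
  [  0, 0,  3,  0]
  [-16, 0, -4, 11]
J_1(-5) ⊕ J_2(3) ⊕ J_1(3)

The characteristic polynomial is
  det(x·I − A) = x^4 - 4*x^3 - 18*x^2 + 108*x - 135 = (x - 3)^3*(x + 5)

Eigenvalues and multiplicities (the geometric multiplicity of λ is n − rank(A − λI), which equals the number of Jordan blocks for λ):
  λ = -5: algebraic multiplicity = 1, geometric multiplicity = 1
  λ = 3: algebraic multiplicity = 3, geometric multiplicity = 2

Determining the block sizes for each eigenvalue:
  λ = -5: one block (gm = 1), so the single block has size am = 1 → block sizes [1]
  λ = 3: 2 blocks summing to 3 forces exactly one block of size 2 and the rest size 1 → block sizes [2, 1]

Assembling the blocks gives a Jordan form
J =
  [-5, 0, 0, 0]
  [ 0, 3, 1, 0]
  [ 0, 0, 3, 0]
  [ 0, 0, 0, 3]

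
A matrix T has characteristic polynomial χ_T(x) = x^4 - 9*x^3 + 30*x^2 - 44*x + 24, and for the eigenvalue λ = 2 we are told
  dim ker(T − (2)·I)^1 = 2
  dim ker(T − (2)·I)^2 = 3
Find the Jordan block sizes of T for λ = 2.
Block sizes for λ = 2: [2, 1]

From the dimensions of kernels of powers, the number of Jordan blocks of size at least j is d_j − d_{j−1} where d_j = dim ker(N^j) (with d_0 = 0). Computing the differences gives [2, 1].
The number of blocks of size exactly k is (#blocks of size ≥ k) − (#blocks of size ≥ k + 1), so the partition is: 1 block(s) of size 1, 1 block(s) of size 2.
In nonincreasing order the block sizes are [2, 1].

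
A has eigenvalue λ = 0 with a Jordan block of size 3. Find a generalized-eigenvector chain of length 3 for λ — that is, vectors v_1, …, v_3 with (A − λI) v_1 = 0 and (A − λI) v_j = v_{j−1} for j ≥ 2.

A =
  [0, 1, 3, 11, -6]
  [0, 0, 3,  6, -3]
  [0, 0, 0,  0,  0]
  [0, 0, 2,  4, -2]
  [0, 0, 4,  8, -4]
A Jordan chain for λ = 0 of length 3:
v_1 = (1, 0, 0, 0, 0)ᵀ
v_2 = (3, 3, 0, 2, 4)ᵀ
v_3 = (0, 0, 1, 0, 0)ᵀ

Let N = A − (0)·I. We want v_3 with N^3 v_3 = 0 but N^2 v_3 ≠ 0; then v_{j-1} := N · v_j for j = 3, …, 2.

Pick v_3 = (0, 0, 1, 0, 0)ᵀ.
Then v_2 = N · v_3 = (3, 3, 0, 2, 4)ᵀ.
Then v_1 = N · v_2 = (1, 0, 0, 0, 0)ᵀ.

Sanity check: (A − (0)·I) v_1 = (0, 0, 0, 0, 0)ᵀ = 0. ✓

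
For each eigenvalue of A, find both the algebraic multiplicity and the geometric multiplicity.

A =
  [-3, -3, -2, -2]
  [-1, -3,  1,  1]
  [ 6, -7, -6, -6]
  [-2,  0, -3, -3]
λ = -5: alg = 3, geom = 1; λ = 0: alg = 1, geom = 1

Step 1 — factor the characteristic polynomial to read off the algebraic multiplicities:
  χ_A(x) = x*(x + 5)^3

Step 2 — compute geometric multiplicities via the rank-nullity identity g(λ) = n − rank(A − λI):
  rank(A − (-5)·I) = 3, so dim ker(A − (-5)·I) = n − 3 = 1
  rank(A − (0)·I) = 3, so dim ker(A − (0)·I) = n − 3 = 1

Summary:
  λ = -5: algebraic multiplicity = 3, geometric multiplicity = 1
  λ = 0: algebraic multiplicity = 1, geometric multiplicity = 1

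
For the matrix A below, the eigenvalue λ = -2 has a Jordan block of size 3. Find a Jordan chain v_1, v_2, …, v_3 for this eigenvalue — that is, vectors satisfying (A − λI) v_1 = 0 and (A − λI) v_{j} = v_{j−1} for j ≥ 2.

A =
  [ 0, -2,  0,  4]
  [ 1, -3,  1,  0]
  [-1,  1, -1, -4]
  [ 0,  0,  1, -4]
A Jordan chain for λ = -2 of length 3:
v_1 = (2, 0, -2, -1)ᵀ
v_2 = (2, 1, -1, 0)ᵀ
v_3 = (1, 0, 0, 0)ᵀ

Let N = A − (-2)·I. We want v_3 with N^3 v_3 = 0 but N^2 v_3 ≠ 0; then v_{j-1} := N · v_j for j = 3, …, 2.

Pick v_3 = (1, 0, 0, 0)ᵀ.
Then v_2 = N · v_3 = (2, 1, -1, 0)ᵀ.
Then v_1 = N · v_2 = (2, 0, -2, -1)ᵀ.

Sanity check: (A − (-2)·I) v_1 = (0, 0, 0, 0)ᵀ = 0. ✓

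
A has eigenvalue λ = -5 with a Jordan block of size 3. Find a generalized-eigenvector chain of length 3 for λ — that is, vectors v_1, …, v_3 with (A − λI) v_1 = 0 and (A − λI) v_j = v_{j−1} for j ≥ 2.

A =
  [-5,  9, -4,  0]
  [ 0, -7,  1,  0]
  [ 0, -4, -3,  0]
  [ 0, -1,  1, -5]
A Jordan chain for λ = -5 of length 3:
v_1 = (-2, 0, 0, -2)ᵀ
v_2 = (9, -2, -4, -1)ᵀ
v_3 = (0, 1, 0, 0)ᵀ

Let N = A − (-5)·I. We want v_3 with N^3 v_3 = 0 but N^2 v_3 ≠ 0; then v_{j-1} := N · v_j for j = 3, …, 2.

Pick v_3 = (0, 1, 0, 0)ᵀ.
Then v_2 = N · v_3 = (9, -2, -4, -1)ᵀ.
Then v_1 = N · v_2 = (-2, 0, 0, -2)ᵀ.

Sanity check: (A − (-5)·I) v_1 = (0, 0, 0, 0)ᵀ = 0. ✓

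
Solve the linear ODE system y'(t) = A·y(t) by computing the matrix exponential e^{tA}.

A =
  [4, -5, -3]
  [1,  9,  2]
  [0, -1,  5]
e^{tA} =
  [-t^2*exp(6*t)/2 - 2*t*exp(6*t) + exp(6*t), -t^2*exp(6*t) - 5*t*exp(6*t), -t^2*exp(6*t)/2 - 3*t*exp(6*t)]
  [t^2*exp(6*t)/2 + t*exp(6*t), t^2*exp(6*t) + 3*t*exp(6*t) + exp(6*t), t^2*exp(6*t)/2 + 2*t*exp(6*t)]
  [-t^2*exp(6*t)/2, -t^2*exp(6*t) - t*exp(6*t), -t^2*exp(6*t)/2 - t*exp(6*t) + exp(6*t)]

Strategy: write A = P · J · P⁻¹ where J is a Jordan canonical form, so e^{tA} = P · e^{tJ} · P⁻¹, and e^{tJ} can be computed block-by-block.

A has Jordan form
J =
  [6, 1, 0]
  [0, 6, 1]
  [0, 0, 6]
(up to reordering of blocks).

Per-block formulas:
  For a 3×3 Jordan block J_3(6): exp(t · J_3(6)) = e^(6t)·(I + t·N + (t^2/2)·N^2), where N is the 3×3 nilpotent shift.

After assembling e^{tJ} and conjugating by P, we get:

e^{tA} =
  [-t^2*exp(6*t)/2 - 2*t*exp(6*t) + exp(6*t), -t^2*exp(6*t) - 5*t*exp(6*t), -t^2*exp(6*t)/2 - 3*t*exp(6*t)]
  [t^2*exp(6*t)/2 + t*exp(6*t), t^2*exp(6*t) + 3*t*exp(6*t) + exp(6*t), t^2*exp(6*t)/2 + 2*t*exp(6*t)]
  [-t^2*exp(6*t)/2, -t^2*exp(6*t) - t*exp(6*t), -t^2*exp(6*t)/2 - t*exp(6*t) + exp(6*t)]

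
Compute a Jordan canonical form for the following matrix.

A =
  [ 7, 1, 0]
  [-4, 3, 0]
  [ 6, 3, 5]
J_2(5) ⊕ J_1(5)

The characteristic polynomial is
  det(x·I − A) = x^3 - 15*x^2 + 75*x - 125 = (x - 5)^3

Eigenvalues and multiplicities (the geometric multiplicity of λ is n − rank(A − λI), which equals the number of Jordan blocks for λ):
  λ = 5: algebraic multiplicity = 3, geometric multiplicity = 2

Determining the block sizes for each eigenvalue:
  λ = 5: 2 blocks summing to 3 forces exactly one block of size 2 and the rest size 1 → block sizes [2, 1]

Assembling the blocks gives a Jordan form
J =
  [5, 1, 0]
  [0, 5, 0]
  [0, 0, 5]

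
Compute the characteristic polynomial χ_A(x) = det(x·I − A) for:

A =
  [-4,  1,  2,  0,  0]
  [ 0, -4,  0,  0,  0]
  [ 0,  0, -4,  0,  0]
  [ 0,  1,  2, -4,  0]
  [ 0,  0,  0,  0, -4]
x^5 + 20*x^4 + 160*x^3 + 640*x^2 + 1280*x + 1024

Expanding det(x·I − A) (e.g. by cofactor expansion or by noting that A is similar to its Jordan form J, which has the same characteristic polynomial as A) gives
  χ_A(x) = x^5 + 20*x^4 + 160*x^3 + 640*x^2 + 1280*x + 1024
which factors as (x + 4)^5. The eigenvalues (with algebraic multiplicities) are λ = -4 with multiplicity 5.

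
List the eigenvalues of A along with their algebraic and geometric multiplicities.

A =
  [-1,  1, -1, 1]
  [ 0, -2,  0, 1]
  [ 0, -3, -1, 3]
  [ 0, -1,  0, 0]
λ = -1: alg = 4, geom = 2

Step 1 — factor the characteristic polynomial to read off the algebraic multiplicities:
  χ_A(x) = (x + 1)^4

Step 2 — compute geometric multiplicities via the rank-nullity identity g(λ) = n − rank(A − λI):
  rank(A − (-1)·I) = 2, so dim ker(A − (-1)·I) = n − 2 = 2

Summary:
  λ = -1: algebraic multiplicity = 4, geometric multiplicity = 2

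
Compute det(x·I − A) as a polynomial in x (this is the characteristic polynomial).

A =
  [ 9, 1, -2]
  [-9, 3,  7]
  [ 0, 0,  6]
x^3 - 18*x^2 + 108*x - 216

Expanding det(x·I − A) (e.g. by cofactor expansion or by noting that A is similar to its Jordan form J, which has the same characteristic polynomial as A) gives
  χ_A(x) = x^3 - 18*x^2 + 108*x - 216
which factors as (x - 6)^3. The eigenvalues (with algebraic multiplicities) are λ = 6 with multiplicity 3.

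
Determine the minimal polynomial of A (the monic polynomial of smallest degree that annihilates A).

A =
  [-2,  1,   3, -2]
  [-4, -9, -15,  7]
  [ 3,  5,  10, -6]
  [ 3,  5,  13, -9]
x^4 + 10*x^3 + 36*x^2 + 54*x + 27

The characteristic polynomial is χ_A(x) = (x + 1)*(x + 3)^3, so the eigenvalues are known. The minimal polynomial is
  m_A(x) = Π_λ (x − λ)^{k_λ}
where k_λ is the size of the *largest* Jordan block for λ (equivalently, the smallest k with (A − λI)^k v = 0 for every generalised eigenvector v of λ).

  λ = -3: largest Jordan block has size 3, contributing (x + 3)^3
  λ = -1: largest Jordan block has size 1, contributing (x + 1)

So m_A(x) = (x + 1)*(x + 3)^3 = x^4 + 10*x^3 + 36*x^2 + 54*x + 27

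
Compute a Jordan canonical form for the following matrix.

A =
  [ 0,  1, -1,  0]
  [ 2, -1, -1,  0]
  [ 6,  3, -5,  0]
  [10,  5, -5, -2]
J_2(-2) ⊕ J_1(-2) ⊕ J_1(-2)

The characteristic polynomial is
  det(x·I − A) = x^4 + 8*x^3 + 24*x^2 + 32*x + 16 = (x + 2)^4

Eigenvalues and multiplicities (the geometric multiplicity of λ is n − rank(A − λI), which equals the number of Jordan blocks for λ):
  λ = -2: algebraic multiplicity = 4, geometric multiplicity = 3

Determining the block sizes for each eigenvalue:
  λ = -2: 3 blocks summing to 4 forces exactly one block of size 2 and the rest size 1 → block sizes [2, 1, 1]

Assembling the blocks gives a Jordan form
J =
  [-2,  1,  0,  0]
  [ 0, -2,  0,  0]
  [ 0,  0, -2,  0]
  [ 0,  0,  0, -2]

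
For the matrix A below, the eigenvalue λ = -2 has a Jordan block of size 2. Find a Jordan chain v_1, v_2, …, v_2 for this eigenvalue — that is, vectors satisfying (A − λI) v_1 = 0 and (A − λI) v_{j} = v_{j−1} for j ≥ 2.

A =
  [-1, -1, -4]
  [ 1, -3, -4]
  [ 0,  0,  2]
A Jordan chain for λ = -2 of length 2:
v_1 = (1, 1, 0)ᵀ
v_2 = (1, 0, 0)ᵀ

Let N = A − (-2)·I. We want v_2 with N^2 v_2 = 0 but N^1 v_2 ≠ 0; then v_{j-1} := N · v_j for j = 2, …, 2.

Pick v_2 = (1, 0, 0)ᵀ.
Then v_1 = N · v_2 = (1, 1, 0)ᵀ.

Sanity check: (A − (-2)·I) v_1 = (0, 0, 0)ᵀ = 0. ✓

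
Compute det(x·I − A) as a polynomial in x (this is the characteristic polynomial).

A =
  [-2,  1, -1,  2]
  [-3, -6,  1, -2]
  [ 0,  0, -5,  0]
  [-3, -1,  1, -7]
x^4 + 20*x^3 + 150*x^2 + 500*x + 625

Expanding det(x·I − A) (e.g. by cofactor expansion or by noting that A is similar to its Jordan form J, which has the same characteristic polynomial as A) gives
  χ_A(x) = x^4 + 20*x^3 + 150*x^2 + 500*x + 625
which factors as (x + 5)^4. The eigenvalues (with algebraic multiplicities) are λ = -5 with multiplicity 4.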